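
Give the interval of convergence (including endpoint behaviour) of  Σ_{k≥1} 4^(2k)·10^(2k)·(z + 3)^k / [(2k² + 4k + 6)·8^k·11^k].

By the ratio test, |a_{k+1}/a_k| = [(2k² + 4k + 6)/(2(k+1)² + 4(k+1) + 6)] · 16·100/(8·11) → 200/11.
Convergence for |z + 3| · 200/11 < 1, i.e. |z + 3| < 11/200. So R = 11/200.
Endpoint z = -589/200: the series is dominated by a constant times Σ 1/k², which converges (p = 2 > 1).
When z = -611/200, absolute convergence follows by limit comparison with Σ 1/k².

[-611/200, -589/200]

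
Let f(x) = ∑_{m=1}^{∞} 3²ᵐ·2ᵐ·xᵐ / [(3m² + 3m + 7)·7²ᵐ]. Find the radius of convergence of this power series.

R = 49/18

By the ratio test, |a_{m+1}/a_m| = [(3m² + 3m + 7)/(3(m+1)² + 3(m+1) + 7)] · 9·2/49 → 18/49.
Convergence for |x| · 18/49 < 1, i.e. |x| < 49/18. So R = 49/18.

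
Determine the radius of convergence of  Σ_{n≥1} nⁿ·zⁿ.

R = 0

By the Cauchy root test, |a_n|^(1/n) = n → ∞.
Since the n-th root of |a_n| is unbounded, the series converges only at z = 0; R = 0.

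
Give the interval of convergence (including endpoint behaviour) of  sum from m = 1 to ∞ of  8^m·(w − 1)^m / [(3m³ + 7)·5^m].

The ratio of consecutive coefficients is [(3m³ + 7)/(3(m+1)³ + 7)] · 8/5 → 8/5.
The series converges when 8/5 · |w − 1| < 1, giving R = 5/8.
Check w = 13/8: the terms are on the order of 1/m³, so the series converges absolutely by comparison with the p-series (p = 3 > 1).
Endpoint w = 3/8: absolute convergence follows by limit comparison with Σ 1/m³.

[3/8, 13/8]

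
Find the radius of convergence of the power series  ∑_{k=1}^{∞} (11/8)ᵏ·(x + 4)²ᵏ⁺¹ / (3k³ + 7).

Apply the ratio test: |a_{k+1}| / |a_k| = [(3k³ + 7)/(3(k+1)³ + 7)] · 11/8, which tends to 11/8 as k → ∞.
Writing y = (x + 4)², the series in y has radius 8/11, so |x + 4| < √(8/11) and R = 2√22/11.

R = 2√22/11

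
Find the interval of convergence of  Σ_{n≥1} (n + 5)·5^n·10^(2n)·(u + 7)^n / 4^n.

(-876/125, -874/125)

By the ratio test, |a_{n+1}/a_n| = [((n+1) + 5)/(n + 5)] · 5·100/4 → 125.
Thus R = 1/(125) = 1/125.
Endpoint u = -874/125: the terms do not tend to 0, so the series diverges.
Check u = -876/125: the n-th term does not approach 0; divergence by the term test.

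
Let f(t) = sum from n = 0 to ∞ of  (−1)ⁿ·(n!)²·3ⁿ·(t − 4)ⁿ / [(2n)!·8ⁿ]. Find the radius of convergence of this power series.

R = 32/3

Apply the ratio test: |a_{n+1}| / |a_n| = (n+1)²/[(2n+1)·(2n+2)] · 3/8, which tends to 3/32 as n → ∞.
The series converges when 3/32 · |t − 4| < 1, giving R = 32/3.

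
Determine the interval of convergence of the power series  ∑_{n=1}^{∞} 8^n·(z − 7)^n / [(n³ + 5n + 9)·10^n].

[23/4, 33/4]

The ratio of consecutive coefficients is [(n³ + 5n + 9)/((n+1)³ + 5(n+1) + 9)] · 8/10 → 4/5.
The series converges when 4/5 · |z − 7| < 1, giving R = 5/4.
When z = 33/4, absolute convergence follows by limit comparison with Σ 1/n³.
Check z = 23/4: absolute convergence follows by limit comparison with Σ 1/n³.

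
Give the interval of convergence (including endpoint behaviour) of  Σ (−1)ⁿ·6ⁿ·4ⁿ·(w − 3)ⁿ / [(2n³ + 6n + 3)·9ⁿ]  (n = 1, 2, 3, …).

[21/8, 27/8]

The ratio of consecutive coefficients is [(2n³ + 6n + 3)/(2(n+1)³ + 6(n+1) + 3)] · 6·4/9 → 8/3.
The series converges when 8/3 · |w − 3| < 1, giving R = 3/8.
At w = 27/8: absolute convergence follows by limit comparison with Σ 1/n³.
Check w = 21/8: the terms are on the order of 1/n³, so the series converges absolutely by comparison with the p-series (p = 3 > 1).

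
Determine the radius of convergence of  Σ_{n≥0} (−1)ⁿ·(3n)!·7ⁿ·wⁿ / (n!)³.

Apply the ratio test: |a_{n+1}| / |a_n| = (3n+1)·(3n+2)·(3n+3)/(n+1)³ · 7, which tends to 189 as n → ∞.
Hence the series converges for |w| < 1/(189) = 1/189, so the radius of convergence is 1/189.

R = 1/189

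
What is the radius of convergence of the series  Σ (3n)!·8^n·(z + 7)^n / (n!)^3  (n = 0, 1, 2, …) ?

By the ratio test, |a_{n+1}/a_n| = (3n+1)·(3n+2)·(3n+3)/(n+1)³ · 8 → 216.
Convergence for |z + 7| · 216 < 1, i.e. |z + 7| < 1/216. So R = 1/216.

R = 1/216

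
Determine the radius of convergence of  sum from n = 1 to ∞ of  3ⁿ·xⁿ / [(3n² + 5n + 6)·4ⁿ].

R = 4/3

The ratio of consecutive coefficients is [(3n² + 5n + 6)/(3(n+1)² + 5(n+1) + 6)] · 3/4 → 3/4.
Convergence for |x| · 3/4 < 1, i.e. |x| < 4/3. So R = 4/3.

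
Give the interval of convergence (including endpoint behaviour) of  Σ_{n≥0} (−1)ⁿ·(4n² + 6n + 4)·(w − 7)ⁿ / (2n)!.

By the ratio test, |a_{n+1}/a_n| = (4(n+1)² + 6(n+1) + 4)/(4n² + 6n + 4) · 1/[(2n+1)·(2n+2)] → 0.
Since the limit is 0 < 1 for every w, the series converges on all of ℝ and R = ∞.

(−∞, ∞)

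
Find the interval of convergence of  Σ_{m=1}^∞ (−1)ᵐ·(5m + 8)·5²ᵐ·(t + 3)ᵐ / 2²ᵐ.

Apply the ratio test: |a_{m+1}| / |a_m| = [(5(m+1) + 8)/(5m + 8)] · 25/4, which tends to 25/4 as m → ∞.
The series converges when 25/4 · |t + 3| < 1, giving R = 4/25.
When t = -71/25, the terms have absolute value of order m, which does not tend to 0, so the series diverges by the divergence test.
At t = -79/25: the m-th term does not approach 0; divergence by the term test.

(-79/25, -71/25)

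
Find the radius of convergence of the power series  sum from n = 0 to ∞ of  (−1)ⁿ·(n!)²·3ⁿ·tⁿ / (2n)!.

By the ratio test, |a_{n+1}/a_n| = (n+1)²/[(2n+1)·(2n+2)] · 3 → 3/4.
The series converges when 3/4 · |t| < 1, giving R = 4/3.

R = 4/3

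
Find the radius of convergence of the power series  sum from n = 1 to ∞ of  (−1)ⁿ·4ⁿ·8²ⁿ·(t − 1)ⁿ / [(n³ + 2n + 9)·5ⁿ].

Ratio test: |a_{n+1}/a_n| = [(n³ + 2n + 9)/((n+1)³ + 2(n+1) + 9)] · 4·64/5 → 256/5 as n → ∞.
Thus R = 1/(256/5) = 5/256.

R = 5/256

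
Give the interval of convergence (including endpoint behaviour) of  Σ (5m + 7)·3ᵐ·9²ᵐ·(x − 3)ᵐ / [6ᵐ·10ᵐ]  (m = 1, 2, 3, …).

(223/81, 263/81)

By the ratio test, |a_{m+1}/a_m| = [(5(m+1) + 7)/(5m + 7)] · 3·81/(6·10) → 81/20.
The series converges when 81/20 · |x − 3| < 1, giving R = 20/81.
Endpoint x = 263/81: the terms have absolute value of order m, which does not tend to 0, so the series diverges by the divergence test.
When x = 223/81, the terms do not tend to 0, so the series diverges.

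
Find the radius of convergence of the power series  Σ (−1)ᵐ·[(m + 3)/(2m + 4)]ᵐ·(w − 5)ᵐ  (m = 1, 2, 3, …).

Root test: |a_m|^(1/m) = (m + 3)/(2m + 4) → 1/2.
Thus R = 1/(1/2) = 2.

R = 2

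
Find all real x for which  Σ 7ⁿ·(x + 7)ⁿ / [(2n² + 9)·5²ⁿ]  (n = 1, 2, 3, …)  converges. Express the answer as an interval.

The ratio of consecutive coefficients is [(2n² + 9)/(2(n+1)² + 9)] · 7/25 → 7/25.
Thus R = 1/(7/25) = 25/7.
At x = -24/7: the series is dominated by a constant times Σ 1/n², which converges (p = 2 > 1).
Check x = -74/7: the series is dominated by a constant times Σ 1/n², which converges (p = 2 > 1).

[-74/7, -24/7]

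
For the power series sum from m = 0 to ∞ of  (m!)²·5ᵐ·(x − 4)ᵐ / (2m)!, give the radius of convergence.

R = 4/5

Ratio test: |a_{m+1}/a_m| = (m+1)²/[(2m+1)·(2m+2)] · 5 → 5/4 as m → ∞.
The series converges when 5/4 · |x − 4| < 1, giving R = 4/5.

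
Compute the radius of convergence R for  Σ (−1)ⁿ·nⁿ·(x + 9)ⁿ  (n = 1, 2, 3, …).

R = 0

Applying the root test, |a_n|^(1/n) = n → ∞.
The root grows without bound, so R = 0 (convergence only at x = -9).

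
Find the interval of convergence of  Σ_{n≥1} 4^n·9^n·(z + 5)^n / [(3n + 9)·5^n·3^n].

[-65/12, -55/12)

Ratio test: |a_{n+1}/a_n| = [(3n + 9)/(3(n+1) + 9)] · 4·9/(5·3) → 12/5 as n → ∞.
Thus R = 1/(12/5) = 5/12.
When z = -55/12, comparison with the harmonic series Σ 1/n shows the series diverges.
At z = -65/12: an alternating series whose terms decrease to 0 in absolute value, so it converges by the Leibniz criterion.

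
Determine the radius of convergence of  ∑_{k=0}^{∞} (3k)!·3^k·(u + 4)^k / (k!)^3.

By the ratio test, |a_{k+1}/a_k| = (3k+1)·(3k+2)·(3k+3)/(k+1)³ · 3 → 81.
Thus R = 1/(81) = 1/81.

R = 1/81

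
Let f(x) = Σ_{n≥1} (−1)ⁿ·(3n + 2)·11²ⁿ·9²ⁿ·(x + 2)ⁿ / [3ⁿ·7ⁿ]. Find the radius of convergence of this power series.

R = 7/3267

The ratio of consecutive coefficients is [(3(n+1) + 2)/(3n + 2)] · 121·81/(3·7) → 3267/7.
Convergence for |x + 2| · 3267/7 < 1, i.e. |x + 2| < 7/3267. So R = 7/3267.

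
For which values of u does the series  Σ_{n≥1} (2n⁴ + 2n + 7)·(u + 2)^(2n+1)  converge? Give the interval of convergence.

Apply the ratio test: |a_{n+1}| / |a_n| = (2(n+1)⁴ + 2(n+1) + 7)/(2n⁴ + 2n + 7), which tends to 1 as n → ∞.
Writing y = (u + 2)², the series in y has radius 1, so |u + 2| < √(1) = 1 and R = 1.
Check u = -1: the terms have absolute value of order n⁴, which does not tend to 0, so the series diverges by the divergence test.
When u = -3, the terms do not tend to 0, so the series diverges.

(-3, -1)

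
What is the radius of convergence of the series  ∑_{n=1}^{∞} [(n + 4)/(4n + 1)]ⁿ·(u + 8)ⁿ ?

R = 4

Applying the root test, |a_n|^(1/n) = (n + 4)/(4n + 1) → 1/4.
The series converges when 1/4 · |u + 8| < 1, giving R = 4.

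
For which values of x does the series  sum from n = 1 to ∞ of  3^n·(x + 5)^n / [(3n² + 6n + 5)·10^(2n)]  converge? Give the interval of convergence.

By the ratio test, |a_{n+1}/a_n| = [(3n² + 6n + 5)/(3(n+1)² + 6(n+1) + 5)] · 3/100 → 3/100.
Hence the series converges for |x + 5| < 1/(3/100) = 100/3, so the radius of convergence is 100/3.
Check x = 85/3: the series is dominated by a constant times Σ 1/n², which converges (p = 2 > 1).
Endpoint x = -115/3: the terms are on the order of 1/n², so the series converges absolutely by comparison with the p-series (p = 2 > 1).

[-115/3, 85/3]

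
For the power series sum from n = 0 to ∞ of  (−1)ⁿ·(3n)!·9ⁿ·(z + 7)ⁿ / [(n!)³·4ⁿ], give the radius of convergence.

By the ratio test, |a_{n+1}/a_n| = (3n+1)·(3n+2)·(3n+3)/(n+1)³ · 9/4 → 243/4.
Thus R = 1/(243/4) = 4/243.

R = 4/243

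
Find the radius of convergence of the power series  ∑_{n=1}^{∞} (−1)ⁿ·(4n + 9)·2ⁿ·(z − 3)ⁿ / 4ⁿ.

Ratio test: |a_{n+1}/a_n| = [(4(n+1) + 9)/(4n + 9)] · 2/4 → 1/2 as n → ∞.
The series converges when 1/2 · |z − 3| < 1, giving R = 2.

R = 2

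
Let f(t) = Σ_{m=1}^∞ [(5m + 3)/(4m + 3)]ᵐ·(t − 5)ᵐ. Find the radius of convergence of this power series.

By the Cauchy root test, |a_m|^(1/m) = (5m + 3)/(4m + 3) → 5/4.
Hence the series converges for |t − 5| < 1/(5/4) = 4/5, so the radius of convergence is 4/5.

R = 4/5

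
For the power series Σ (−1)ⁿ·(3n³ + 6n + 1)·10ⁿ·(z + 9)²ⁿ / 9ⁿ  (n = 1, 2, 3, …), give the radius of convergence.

R = 3√10/10

By the ratio test, |a_{n+1}/a_n| = [(3(n+1)³ + 6(n+1) + 1)/(3n³ + 6n + 1)] · 10/9 → 10/9.
Successive powers of (z + 9) differ by 2, so the series converges when |z + 9|² · 10/9 < 1, i.e. |z + 9| < √(9/10). So R = 3√10/10.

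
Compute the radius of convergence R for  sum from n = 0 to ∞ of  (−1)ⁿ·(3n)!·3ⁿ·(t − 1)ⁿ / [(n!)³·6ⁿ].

The ratio of consecutive coefficients is (3n+1)·(3n+2)·(3n+3)/(n+1)³ · 3/6 → 27/2.
The series converges when 27/2 · |t − 1| < 1, giving R = 2/27.

R = 2/27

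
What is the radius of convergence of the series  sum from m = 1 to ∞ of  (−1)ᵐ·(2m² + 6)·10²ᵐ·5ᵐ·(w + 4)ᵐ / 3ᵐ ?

R = 3/500

By the ratio test, |a_{m+1}/a_m| = [(2(m+1)² + 6)/(2m² + 6)] · 100·5/3 → 500/3.
The series converges when 500/3 · |w + 4| < 1, giving R = 3/500.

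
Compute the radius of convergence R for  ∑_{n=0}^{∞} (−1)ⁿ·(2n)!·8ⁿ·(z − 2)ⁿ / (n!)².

R = 1/32

Apply the ratio test: |a_{n+1}| / |a_n| = (2n+1)·(2n+2)/(n+1)² · 8, which tends to 32 as n → ∞.
Convergence for |z − 2| · 32 < 1, i.e. |z − 2| < 1/32. So R = 1/32.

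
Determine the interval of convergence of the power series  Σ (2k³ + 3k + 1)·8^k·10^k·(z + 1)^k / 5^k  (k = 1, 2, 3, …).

(-17/16, -15/16)

The ratio of consecutive coefficients is [(2(k+1)³ + 3(k+1) + 1)/(2k³ + 3k + 1)] · 8·10/5 → 16.
Thus R = 1/(16) = 1/16.
Endpoint z = -15/16: the k-th term does not approach 0; divergence by the term test.
Endpoint z = -17/16: the terms do not tend to 0, so the series diverges.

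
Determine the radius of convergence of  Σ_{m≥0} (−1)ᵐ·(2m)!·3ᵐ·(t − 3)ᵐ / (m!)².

The ratio of consecutive coefficients is (2m+1)·(2m+2)/(m+1)² · 3 → 12.
Thus R = 1/(12) = 1/12.

R = 1/12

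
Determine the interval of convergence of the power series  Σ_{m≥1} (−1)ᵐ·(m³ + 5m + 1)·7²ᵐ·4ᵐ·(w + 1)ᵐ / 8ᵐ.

Apply the ratio test: |a_{m+1}| / |a_m| = [((m+1)³ + 5(m+1) + 1)/(m³ + 5m + 1)] · 49·4/8, which tends to 49/2 as m → ∞.
Thus R = 1/(49/2) = 2/49.
At w = -47/49: the terms do not tend to 0, so the series diverges.
Check w = -51/49: the terms have absolute value of order m³, which does not tend to 0, so the series diverges by the divergence test.

(-51/49, -47/49)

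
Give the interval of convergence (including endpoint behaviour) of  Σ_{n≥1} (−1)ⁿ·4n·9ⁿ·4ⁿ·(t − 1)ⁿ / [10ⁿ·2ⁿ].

The ratio of consecutive coefficients is [4(n+1)/4n] · 9·4/(10·2) → 9/5.
Hence the series converges for |t − 1| < 1/(9/5) = 5/9, so the radius of convergence is 5/9.
Endpoint t = 14/9: the terms have absolute value of order n, which does not tend to 0, so the series diverges by the divergence test.
At t = 4/9: the terms have absolute value of order n, which does not tend to 0, so the series diverges by the divergence test.

(4/9, 14/9)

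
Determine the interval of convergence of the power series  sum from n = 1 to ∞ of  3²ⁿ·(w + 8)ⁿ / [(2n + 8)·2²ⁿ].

Apply the ratio test: |a_{n+1}| / |a_n| = [(2n + 8)/(2(n+1) + 8)] · 9/4, which tends to 9/4 as n → ∞.
The series converges when 9/4 · |w + 8| < 1, giving R = 4/9.
Endpoint w = -68/9: comparison with the harmonic series Σ 1/n shows the series diverges.
When w = -76/9, the terms alternate in sign and decrease monotonically to 0 in absolute value (size ~ c/n), so the alternating series test gives convergence.

[-76/9, -68/9)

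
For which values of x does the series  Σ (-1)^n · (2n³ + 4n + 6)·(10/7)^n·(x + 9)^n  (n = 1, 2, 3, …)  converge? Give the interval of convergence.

(-97/10, -83/10)

The ratio of consecutive coefficients is [(2(n+1)³ + 4(n+1) + 6)/(2n³ + 4n + 6)] · 10/7 → 10/7.
Convergence for |x + 9| · 10/7 < 1, i.e. |x + 9| < 7/10. So R = 7/10.
At x = -83/10: the n-th term does not approach 0; divergence by the term test.
When x = -97/10, the terms do not tend to 0, so the series diverges.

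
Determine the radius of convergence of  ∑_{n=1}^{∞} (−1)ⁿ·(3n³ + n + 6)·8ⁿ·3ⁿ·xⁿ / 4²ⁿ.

R = 2/3

Ratio test: |a_{n+1}/a_n| = [(3(n+1)³ + (n+1) + 6)/(3n³ + n + 6)] · 8·3/16 → 3/2 as n → ∞.
The series converges when 3/2 · |x| < 1, giving R = 2/3.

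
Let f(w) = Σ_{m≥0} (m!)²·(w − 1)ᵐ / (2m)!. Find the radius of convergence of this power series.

Apply the ratio test: |a_{m+1}| / |a_m| = (m+1)²/[(2m+1)·(2m+2)], which tends to 1/4 as m → ∞.
The series converges when 1/4 · |w − 1| < 1, giving R = 4.

R = 4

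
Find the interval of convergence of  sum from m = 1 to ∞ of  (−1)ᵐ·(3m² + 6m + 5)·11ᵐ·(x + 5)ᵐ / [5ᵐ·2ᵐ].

(-65/11, -45/11)

The ratio of consecutive coefficients is [(3(m+1)² + 6(m+1) + 5)/(3m² + 6m + 5)] · 11/(5·2) → 11/10.
Convergence for |x + 5| · 11/10 < 1, i.e. |x + 5| < 10/11. So R = 10/11.
When x = -45/11, the terms do not tend to 0, so the series diverges.
At x = -65/11: the terms do not tend to 0, so the series diverges.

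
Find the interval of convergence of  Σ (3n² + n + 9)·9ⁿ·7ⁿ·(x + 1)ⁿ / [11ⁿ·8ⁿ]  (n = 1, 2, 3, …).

(-151/63, 25/63)

Apply the ratio test: |a_{n+1}| / |a_n| = [(3(n+1)² + (n+1) + 9)/(3n² + n + 9)] · 9·7/(11·8), which tends to 63/88 as n → ∞.
Hence the series converges for |x + 1| < 1/(63/88) = 88/63, so the radius of convergence is 88/63.
At x = 25/63: the n-th term does not approach 0; divergence by the term test.
Endpoint x = -151/63: the n-th term does not approach 0; divergence by the term test.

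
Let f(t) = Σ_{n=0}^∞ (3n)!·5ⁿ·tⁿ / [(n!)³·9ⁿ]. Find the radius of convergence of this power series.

The ratio of consecutive coefficients is (3n+1)·(3n+2)·(3n+3)/(n+1)³ · 5/9 → 15.
The series converges when 15 · |t| < 1, giving R = 1/15.

R = 1/15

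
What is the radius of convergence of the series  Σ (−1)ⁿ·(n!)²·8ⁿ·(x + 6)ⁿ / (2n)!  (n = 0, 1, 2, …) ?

Ratio test: |a_{n+1}/a_n| = (n+1)²/[(2n+1)·(2n+2)] · 8 → 2 as n → ∞.
The series converges when 2 · |x + 6| < 1, giving R = 1/2.

R = 1/2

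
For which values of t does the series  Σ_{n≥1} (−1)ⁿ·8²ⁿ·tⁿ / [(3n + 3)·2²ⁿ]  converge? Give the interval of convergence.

The ratio of consecutive coefficients is [(3n + 3)/(3(n+1) + 3)] · 64/4 → 16.
Thus R = 1/(16) = 1/16.
When t = 1/16, convergence follows from the alternating series test (terms decrease monotonically to 0).
Check t = -1/16: the terms are asymptotic to a nonzero constant times 1/n, so the series diverges by limit comparison with Σ 1/n.

(-1/16, 1/16]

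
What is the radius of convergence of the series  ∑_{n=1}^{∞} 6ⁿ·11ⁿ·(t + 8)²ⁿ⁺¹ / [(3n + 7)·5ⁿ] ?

By the ratio test, |a_{n+1}/a_n| = [(3n + 7)/(3(n+1) + 7)] · 6·11/5 → 66/5.
Writing y = (t + 8)², the series in y has radius 5/66, so |t + 8| < √(5/66) and R = √330/66.

R = √330/66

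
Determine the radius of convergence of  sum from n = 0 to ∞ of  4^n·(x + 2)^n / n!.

R = ∞

Ratio test: |a_{n+1}/a_n| = 4 · 1/(n+1) → 0 as n → ∞.
The ratio tends to 0 regardless of x, hence R = ∞.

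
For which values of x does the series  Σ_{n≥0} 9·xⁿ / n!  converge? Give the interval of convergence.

(−∞, ∞)

Ratio test: |a_{n+1}/a_n| = 9/9 · 1/(n+1) → 0 as n → ∞.
The limit is 0, so the series converges for all x; R = ∞.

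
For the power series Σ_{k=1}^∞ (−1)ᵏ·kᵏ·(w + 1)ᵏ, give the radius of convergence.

Root test: |a_k|^(1/k) = k → ∞.
Since the k-th root of |a_k| is unbounded, the series converges only at w = -1; R = 0.

R = 0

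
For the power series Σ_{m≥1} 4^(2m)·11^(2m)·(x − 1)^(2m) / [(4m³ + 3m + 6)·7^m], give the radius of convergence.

R = √7/44

Ratio test: |a_{m+1}/a_m| = [(4m³ + 3m + 6)/(4(m+1)³ + 3(m+1) + 6)] · 16·121/7 → 1936/7 as m → ∞.
Successive powers of (x − 1) differ by 2, so the series converges when |x − 1|² · 1936/7 < 1, i.e. |x − 1| < √(7/1936). So R = √7/44.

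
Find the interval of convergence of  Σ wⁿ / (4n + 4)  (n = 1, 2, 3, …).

[-1, 1)

By the ratio test, |a_{n+1}/a_n| = (4n + 4)/(4(n+1) + 4) → 1.
Convergence for |w| < 1, so R = 1.
Endpoint w = 1: the terms are asymptotic to a nonzero constant times 1/n, so the series diverges by limit comparison with Σ 1/n.
When w = -1, the terms alternate in sign and decrease monotonically to 0 in absolute value (size ~ c/n), so the alternating series test gives convergence.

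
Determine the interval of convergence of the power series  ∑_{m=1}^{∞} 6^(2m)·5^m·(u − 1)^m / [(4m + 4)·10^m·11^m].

[7/18, 29/18)

The ratio of consecutive coefficients is [(4m + 4)/(4(m+1) + 4)] · 36·5/(10·11) → 18/11.
Convergence for |u − 1| · 18/11 < 1, i.e. |u − 1| < 11/18. So R = 11/18.
Check u = 29/18: comparison with the harmonic series Σ 1/m shows the series diverges.
At u = 7/18: convergence follows from the alternating series test (terms decrease monotonically to 0).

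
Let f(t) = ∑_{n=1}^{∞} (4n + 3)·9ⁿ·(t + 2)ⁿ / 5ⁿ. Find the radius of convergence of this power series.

R = 5/9

By the ratio test, |a_{n+1}/a_n| = [(4(n+1) + 3)/(4n + 3)] · 9/5 → 9/5.
The series converges when 9/5 · |t + 2| < 1, giving R = 5/9.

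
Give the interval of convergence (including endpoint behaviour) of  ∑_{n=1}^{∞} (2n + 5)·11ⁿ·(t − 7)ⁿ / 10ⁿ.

(67/11, 87/11)

Apply the ratio test: |a_{n+1}| / |a_n| = [(2(n+1) + 5)/(2n + 5)] · 11/10, which tends to 11/10 as n → ∞.
Convergence for |t − 7| · 11/10 < 1, i.e. |t − 7| < 10/11. So R = 10/11.
When t = 87/11, the n-th term does not approach 0; divergence by the term test.
When t = 67/11, the terms have absolute value of order n, which does not tend to 0, so the series diverges by the divergence test.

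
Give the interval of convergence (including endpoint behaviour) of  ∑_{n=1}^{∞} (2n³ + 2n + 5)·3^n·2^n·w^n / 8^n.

(-4/3, 4/3)

The ratio of consecutive coefficients is [(2(n+1)³ + 2(n+1) + 5)/(2n³ + 2n + 5)] · 3·2/8 → 3/4.
The series converges when 3/4 · |w| < 1, giving R = 4/3.
Endpoint w = 4/3: the terms have absolute value of order n³, which does not tend to 0, so the series diverges by the divergence test.
Endpoint w = -4/3: the terms do not tend to 0, so the series diverges.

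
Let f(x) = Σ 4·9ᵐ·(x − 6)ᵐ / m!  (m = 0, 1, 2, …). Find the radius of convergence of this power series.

By the ratio test, |a_{m+1}/a_m| = 4/4 · 9 · 1/(m+1) → 0.
The ratio tends to 0 regardless of x, hence R = ∞.

R = ∞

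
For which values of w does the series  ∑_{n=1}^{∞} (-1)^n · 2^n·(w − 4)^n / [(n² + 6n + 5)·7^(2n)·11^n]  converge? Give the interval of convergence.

By the ratio test, |a_{n+1}/a_n| = [(n² + 6n + 5)/((n+1)² + 6(n+1) + 5)] · 2/(49·11) → 2/539.
Convergence for |w − 4| · 2/539 < 1, i.e. |w − 4| < 539/2. So R = 539/2.
At w = 547/2: the series is dominated by a constant times Σ 1/n², which converges (p = 2 > 1).
Check w = -531/2: absolute convergence follows by limit comparison with Σ 1/n².

[-531/2, 547/2]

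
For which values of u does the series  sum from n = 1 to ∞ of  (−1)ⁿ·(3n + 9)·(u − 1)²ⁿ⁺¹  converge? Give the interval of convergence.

The ratio of consecutive coefficients is (3(n+1) + 9)/(3n + 9) → 1.
Since the exponent of (u − 1) increases by 2 each term, convergence requires |u − 1|² < 1, hence R = 1.
Check u = 2: the n-th term does not approach 0; divergence by the term test.
Check u = 0: the terms have absolute value of order n, which does not tend to 0, so the series diverges by the divergence test.

(0, 2)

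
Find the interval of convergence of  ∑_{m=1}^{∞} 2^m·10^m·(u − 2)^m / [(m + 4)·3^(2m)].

The ratio of consecutive coefficients is [(m + 4)/((m+1) + 4)] · 2·10/9 → 20/9.
Thus R = 1/(20/9) = 9/20.
At u = 49/20: comparison with the harmonic series Σ 1/m shows the series diverges.
At u = 31/20: convergence follows from the alternating series test (terms decrease monotonically to 0).

[31/20, 49/20)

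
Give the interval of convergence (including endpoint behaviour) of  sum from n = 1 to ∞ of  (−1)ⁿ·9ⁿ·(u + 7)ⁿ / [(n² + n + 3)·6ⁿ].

The ratio of consecutive coefficients is [(n² + n + 3)/((n+1)² + (n+1) + 3)] · 9/6 → 3/2.
Hence the series converges for |u + 7| < 1/(3/2) = 2/3, so the radius of convergence is 2/3.
Check u = -19/3: the series is dominated by a constant times Σ 1/n², which converges (p = 2 > 1).
Check u = -23/3: the series is dominated by a constant times Σ 1/n², which converges (p = 2 > 1).

[-23/3, -19/3]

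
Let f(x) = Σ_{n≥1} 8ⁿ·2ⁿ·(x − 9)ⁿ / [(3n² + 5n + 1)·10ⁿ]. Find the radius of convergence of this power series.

R = 5/8

Ratio test: |a_{n+1}/a_n| = [(3n² + 5n + 1)/(3(n+1)² + 5(n+1) + 1)] · 8·2/10 → 8/5 as n → ∞.
Hence the series converges for |x − 9| < 1/(8/5) = 5/8, so the radius of convergence is 5/8.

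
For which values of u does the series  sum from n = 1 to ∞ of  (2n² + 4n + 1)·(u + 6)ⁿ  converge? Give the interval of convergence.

The ratio of consecutive coefficients is (2(n+1)² + 4(n+1) + 1)/(2n² + 4n + 1) → 1.
Convergence for |u + 6| < 1, so R = 1.
Endpoint u = -5: the terms have absolute value of order n², which does not tend to 0, so the series diverges by the divergence test.
When u = -7, the terms have absolute value of order n², which does not tend to 0, so the series diverges by the divergence test.

(-7, -5)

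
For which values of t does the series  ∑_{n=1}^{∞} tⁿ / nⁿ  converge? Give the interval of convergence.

(−∞, ∞)

Root test: |a_n|^(1/n) = 1/n → 0.
The limit is 0 for every t, so R = ∞.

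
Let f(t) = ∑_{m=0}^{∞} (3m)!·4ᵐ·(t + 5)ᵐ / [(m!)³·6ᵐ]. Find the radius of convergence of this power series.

R = 1/18

By the ratio test, |a_{m+1}/a_m| = (3m+1)·(3m+2)·(3m+3)/(m+1)³ · 4/6 → 18.
Thus R = 1/(18) = 1/18.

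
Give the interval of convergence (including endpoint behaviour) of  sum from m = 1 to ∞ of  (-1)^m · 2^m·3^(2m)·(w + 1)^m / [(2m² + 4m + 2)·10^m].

[-14/9, -4/9]

The ratio of consecutive coefficients is [(2m² + 4m + 2)/(2(m+1)² + 4(m+1) + 2)] · 2·9/10 → 9/5.
Thus R = 1/(9/5) = 5/9.
At w = -4/9: the terms are on the order of 1/m², so the series converges absolutely by comparison with the p-series (p = 2 > 1).
When w = -14/9, absolute convergence follows by limit comparison with Σ 1/m².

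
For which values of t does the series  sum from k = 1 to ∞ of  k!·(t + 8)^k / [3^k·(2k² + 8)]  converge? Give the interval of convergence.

By the ratio test, |a_{k+1}/a_k| = (k+1) · 1/3 · (2k² + 8)/(2(k+1)² + 8) → ∞.
The terms grow without bound for any (t + 8) ≠ 0, so R = 0 (convergence only at t = -8).

{-8}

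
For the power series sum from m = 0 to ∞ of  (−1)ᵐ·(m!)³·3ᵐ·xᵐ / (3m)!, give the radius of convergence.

By the ratio test, |a_{m+1}/a_m| = (m+1)³/[(3m+1)·(3m+2)·(3m+3)] · 3 → 1/9.
Thus R = 1/(1/9) = 9.

R = 9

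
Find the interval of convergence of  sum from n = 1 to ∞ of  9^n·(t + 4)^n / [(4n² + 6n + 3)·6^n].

[-14/3, -10/3]

Apply the ratio test: |a_{n+1}| / |a_n| = [(4n² + 6n + 3)/(4(n+1)² + 6(n+1) + 3)] · 9/6, which tends to 3/2 as n → ∞.
Hence the series converges for |t + 4| < 1/(3/2) = 2/3, so the radius of convergence is 2/3.
Endpoint t = -10/3: the series is dominated by a constant times Σ 1/n², which converges (p = 2 > 1).
Check t = -14/3: the terms are on the order of 1/n², so the series converges absolutely by comparison with the p-series (p = 2 > 1).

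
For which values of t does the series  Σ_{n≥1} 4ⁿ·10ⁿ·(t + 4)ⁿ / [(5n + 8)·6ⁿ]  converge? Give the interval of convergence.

Apply the ratio test: |a_{n+1}| / |a_n| = [(5n + 8)/(5(n+1) + 8)] · 4·10/6, which tends to 20/3 as n → ∞.
The series converges when 20/3 · |t + 4| < 1, giving R = 3/20.
Check t = -77/20: the terms are asymptotic to a nonzero constant times 1/n, so the series diverges by limit comparison with Σ 1/n.
Endpoint t = -83/20: convergence follows from the alternating series test (terms decrease monotonically to 0).

[-83/20, -77/20)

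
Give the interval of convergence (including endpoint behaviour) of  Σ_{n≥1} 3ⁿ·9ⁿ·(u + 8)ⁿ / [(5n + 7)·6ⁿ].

[-74/9, -70/9)

Apply the ratio test: |a_{n+1}| / |a_n| = [(5n + 7)/(5(n+1) + 7)] · 3·9/6, which tends to 9/2 as n → ∞.
Convergence for |u + 8| · 9/2 < 1, i.e. |u + 8| < 2/9. So R = 2/9.
Check u = -70/9: the terms behave like c/n; limit comparison with the harmonic series gives divergence.
Endpoint u = -74/9: an alternating series whose terms decrease to 0 in absolute value, so it converges by the Leibniz criterion.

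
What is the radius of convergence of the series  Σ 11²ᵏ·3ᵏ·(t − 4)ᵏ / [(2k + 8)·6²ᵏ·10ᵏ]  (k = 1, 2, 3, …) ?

Apply the ratio test: |a_{k+1}| / |a_k| = [(2k + 8)/(2(k+1) + 8)] · 121·3/(36·10), which tends to 121/120 as k → ∞.
Convergence for |t − 4| · 121/120 < 1, i.e. |t − 4| < 120/121. So R = 120/121.

R = 120/121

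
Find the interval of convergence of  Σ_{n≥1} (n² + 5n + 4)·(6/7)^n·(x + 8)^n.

By the ratio test, |a_{n+1}/a_n| = [((n+1)² + 5(n+1) + 4)/(n² + 5n + 4)] · 6/7 → 6/7.
Convergence for |x + 8| · 6/7 < 1, i.e. |x + 8| < 7/6. So R = 7/6.
At x = -41/6: the terms have absolute value of order n², which does not tend to 0, so the series diverges by the divergence test.
When x = -55/6, the terms have absolute value of order n², which does not tend to 0, so the series diverges by the divergence test.

(-55/6, -41/6)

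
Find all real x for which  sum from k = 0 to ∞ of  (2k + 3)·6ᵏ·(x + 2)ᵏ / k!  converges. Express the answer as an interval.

The ratio of consecutive coefficients is (2(k+1) + 3)/(2k + 3) · 6 · 1/(k+1) → 0.
Since the limit is 0 < 1 for every x, the series converges on all of ℝ and R = ∞.

(−∞, ∞)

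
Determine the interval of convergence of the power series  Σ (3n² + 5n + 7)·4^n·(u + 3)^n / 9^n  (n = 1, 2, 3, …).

(-21/4, -3/4)

The ratio of consecutive coefficients is [(3(n+1)² + 5(n+1) + 7)/(3n² + 5n + 7)] · 4/9 → 4/9.
Hence the series converges for |u + 3| < 1/(4/9) = 9/4, so the radius of convergence is 9/4.
At u = -3/4: the terms do not tend to 0, so the series diverges.
Check u = -21/4: the terms do not tend to 0, so the series diverges.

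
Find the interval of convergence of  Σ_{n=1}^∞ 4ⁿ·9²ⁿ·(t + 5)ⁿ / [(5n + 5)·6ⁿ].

The ratio of consecutive coefficients is [(5n + 5)/(5(n+1) + 5)] · 4·81/6 → 54.
The series converges when 54 · |t + 5| < 1, giving R = 1/54.
Check t = -269/54: comparison with the harmonic series Σ 1/n shows the series diverges.
Endpoint t = -271/54: convergence follows from the alternating series test (terms decrease monotonically to 0).

[-271/54, -269/54)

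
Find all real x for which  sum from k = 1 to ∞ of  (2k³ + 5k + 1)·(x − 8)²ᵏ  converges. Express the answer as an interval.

(7, 9)

Ratio test: |a_{k+1}/a_k| = (2(k+1)³ + 5(k+1) + 1)/(2k³ + 5k + 1) → 1 as k → ∞.
Writing y = (x − 8)², the series in y has radius 1, so |x − 8| < √(1) = 1 and R = 1.
When x = 9, the terms do not tend to 0, so the series diverges.
When x = 7, the terms do not tend to 0, so the series diverges.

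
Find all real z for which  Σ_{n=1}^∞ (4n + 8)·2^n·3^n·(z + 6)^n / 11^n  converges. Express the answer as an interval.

(-47/6, -25/6)

The ratio of consecutive coefficients is [(4(n+1) + 8)/(4n + 8)] · 2·3/11 → 6/11.
Convergence for |z + 6| · 6/11 < 1, i.e. |z + 6| < 11/6. So R = 11/6.
At z = -25/6: the terms have absolute value of order n, which does not tend to 0, so the series diverges by the divergence test.
Check z = -47/6: the n-th term does not approach 0; divergence by the term test.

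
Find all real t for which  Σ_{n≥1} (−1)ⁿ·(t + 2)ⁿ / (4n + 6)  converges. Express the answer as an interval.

(-3, -1]

Ratio test: |a_{n+1}/a_n| = (4n + 6)/(4(n+1) + 6) → 1 as n → ∞.
Convergence for |t + 2| < 1, so R = 1.
Endpoint t = -1: convergence follows from the alternating series test (terms decrease monotonically to 0).
When t = -3, comparison with the harmonic series Σ 1/n shows the series diverges.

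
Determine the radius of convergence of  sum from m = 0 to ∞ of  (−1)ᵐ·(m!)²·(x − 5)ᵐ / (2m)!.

Apply the ratio test: |a_{m+1}| / |a_m| = (m+1)²/[(2m+1)·(2m+2)], which tends to 1/4 as m → ∞.
Hence the series converges for |x − 5| < 1/(1/4) = 4, so the radius of convergence is 4.

R = 4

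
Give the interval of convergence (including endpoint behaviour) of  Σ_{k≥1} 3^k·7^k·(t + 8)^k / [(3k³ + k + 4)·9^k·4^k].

Apply the ratio test: |a_{k+1}| / |a_k| = [(3k³ + k + 4)/(3(k+1)³ + (k+1) + 4)] · 3·7/(9·4), which tends to 7/12 as k → ∞.
Thus R = 1/(7/12) = 12/7.
Check t = -44/7: absolute convergence follows by limit comparison with Σ 1/k³.
Endpoint t = -68/7: the terms are on the order of 1/k³, so the series converges absolutely by comparison with the p-series (p = 3 > 1).

[-68/7, -44/7]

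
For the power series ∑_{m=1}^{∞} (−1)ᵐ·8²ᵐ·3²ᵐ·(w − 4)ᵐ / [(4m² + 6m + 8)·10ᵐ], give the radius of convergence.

R = 5/288

Apply the ratio test: |a_{m+1}| / |a_m| = [(4m² + 6m + 8)/(4(m+1)² + 6(m+1) + 8)] · 64·9/10, which tends to 288/5 as m → ∞.
Convergence for |w − 4| · 288/5 < 1, i.e. |w − 4| < 5/288. So R = 5/288.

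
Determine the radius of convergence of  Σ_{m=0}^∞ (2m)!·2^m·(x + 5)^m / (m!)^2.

R = 1/8

Ratio test: |a_{m+1}/a_m| = (2m+1)·(2m+2)/(m+1)² · 2 → 8 as m → ∞.
Hence the series converges for |x + 5| < 1/(8) = 1/8, so the radius of convergence is 1/8.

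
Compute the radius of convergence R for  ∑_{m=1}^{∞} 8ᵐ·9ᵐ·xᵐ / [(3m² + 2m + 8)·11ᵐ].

R = 11/72

The ratio of consecutive coefficients is [(3m² + 2m + 8)/(3(m+1)² + 2(m+1) + 8)] · 8·9/11 → 72/11.
Hence the series converges for |x| < 1/(72/11) = 11/72, so the radius of convergence is 11/72.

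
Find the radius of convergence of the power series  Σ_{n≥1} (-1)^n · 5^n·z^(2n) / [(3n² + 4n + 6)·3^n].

R = √15/5

By the ratio test, |a_{n+1}/a_n| = [(3n² + 4n + 6)/(3(n+1)² + 4(n+1) + 6)] · 5/3 → 5/3.
Successive powers of z differ by 2, so the series converges when |z|² · 5/3 < 1, i.e. |z| < √(3/5). So R = √15/5.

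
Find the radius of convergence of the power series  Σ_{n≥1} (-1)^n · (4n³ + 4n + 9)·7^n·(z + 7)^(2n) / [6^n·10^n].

R = 2√105/7

The ratio of consecutive coefficients is [(4(n+1)³ + 4(n+1) + 9)/(4n³ + 4n + 9)] · 7/(6·10) → 7/60.
Writing y = (z + 7)², the series in y has radius 60/7, so |z + 7| < √(60/7) and R = 2√105/7.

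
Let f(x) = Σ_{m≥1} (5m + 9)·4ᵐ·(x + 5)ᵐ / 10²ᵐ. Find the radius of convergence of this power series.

R = 25

The ratio of consecutive coefficients is [(5(m+1) + 9)/(5m + 9)] · 4/100 → 1/25.
Hence the series converges for |x + 5| < 1/(1/25) = 25, so the radius of convergence is 25.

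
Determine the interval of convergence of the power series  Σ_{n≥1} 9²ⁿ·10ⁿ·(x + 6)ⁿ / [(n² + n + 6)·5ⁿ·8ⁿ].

Ratio test: |a_{n+1}/a_n| = [(n² + n + 6)/((n+1)² + (n+1) + 6)] · 81·10/(5·8) → 81/4 as n → ∞.
Thus R = 1/(81/4) = 4/81.
Endpoint x = -482/81: the series is dominated by a constant times Σ 1/n², which converges (p = 2 > 1).
Check x = -490/81: absolute convergence follows by limit comparison with Σ 1/n².

[-490/81, -482/81]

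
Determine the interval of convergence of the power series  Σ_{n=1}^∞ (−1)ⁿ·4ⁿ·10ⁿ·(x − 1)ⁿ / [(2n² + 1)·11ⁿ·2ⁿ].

By the ratio test, |a_{n+1}/a_n| = [(2n² + 1)/(2(n+1)² + 1)] · 4·10/(11·2) → 20/11.
Convergence for |x − 1| · 20/11 < 1, i.e. |x − 1| < 11/20. So R = 11/20.
Endpoint x = 31/20: the terms are on the order of 1/n², so the series converges absolutely by comparison with the p-series (p = 2 > 1).
At x = 9/20: the terms are on the order of 1/n², so the series converges absolutely by comparison with the p-series (p = 2 > 1).

[9/20, 31/20]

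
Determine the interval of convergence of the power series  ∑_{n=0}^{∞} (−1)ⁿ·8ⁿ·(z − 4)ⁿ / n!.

By the ratio test, |a_{n+1}/a_n| = 8 · 1/(n+1) → 0.
The ratio tends to 0 regardless of z, hence R = ∞.

(−∞, ∞)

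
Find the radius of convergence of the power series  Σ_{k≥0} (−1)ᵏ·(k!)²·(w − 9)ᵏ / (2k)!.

R = 4

The ratio of consecutive coefficients is (k+1)²/[(2k+1)·(2k+2)] → 1/4.
Convergence for |w − 9| · 1/4 < 1, i.e. |w − 9| < 4. So R = 4.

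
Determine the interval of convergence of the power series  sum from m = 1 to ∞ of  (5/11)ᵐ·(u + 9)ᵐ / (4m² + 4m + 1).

[-56/5, -34/5]

Ratio test: |a_{m+1}/a_m| = [(4m² + 4m + 1)/(4(m+1)² + 4(m+1) + 1)] · 5/11 → 5/11 as m → ∞.
The series converges when 5/11 · |u + 9| < 1, giving R = 11/5.
At u = -34/5: the terms are on the order of 1/m², so the series converges absolutely by comparison with the p-series (p = 2 > 1).
At u = -56/5: absolute convergence follows by limit comparison with Σ 1/m².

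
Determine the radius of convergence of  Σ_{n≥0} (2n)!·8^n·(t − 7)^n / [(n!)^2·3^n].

Apply the ratio test: |a_{n+1}| / |a_n| = (2n+1)·(2n+2)/(n+1)² · 8/3, which tends to 32/3 as n → ∞.
Convergence for |t − 7| · 32/3 < 1, i.e. |t − 7| < 3/32. So R = 3/32.

R = 3/32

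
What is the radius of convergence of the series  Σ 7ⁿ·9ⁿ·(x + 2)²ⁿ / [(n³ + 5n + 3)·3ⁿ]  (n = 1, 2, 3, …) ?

R = √21/21

Apply the ratio test: |a_{n+1}| / |a_n| = [(n³ + 5n + 3)/((n+1)³ + 5(n+1) + 3)] · 7·9/3, which tends to 21 as n → ∞.
Successive powers of (x + 2) differ by 2, so the series converges when |x + 2|² · 21 < 1, i.e. |x + 2| < √(1/21). So R = √21/21.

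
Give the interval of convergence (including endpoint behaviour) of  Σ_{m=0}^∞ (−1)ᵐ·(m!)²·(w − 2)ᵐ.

Ratio test: |a_{m+1}/a_m| = (m+1)² → ∞ as m → ∞.
The terms grow without bound for any (w − 2) ≠ 0, so R = 0 (convergence only at w = 2).

{2}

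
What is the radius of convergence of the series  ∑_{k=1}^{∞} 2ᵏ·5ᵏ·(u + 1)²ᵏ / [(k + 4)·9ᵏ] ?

The ratio of consecutive coefficients is [(k + 4)/((k+1) + 4)] · 2·5/9 → 10/9.
Successive powers of (u + 1) differ by 2, so the series converges when |u + 1|² · 10/9 < 1, i.e. |u + 1| < √(9/10). So R = 3√10/10.

R = 3√10/10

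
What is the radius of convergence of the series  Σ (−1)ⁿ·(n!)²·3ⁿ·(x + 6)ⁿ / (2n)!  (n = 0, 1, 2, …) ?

Apply the ratio test: |a_{n+1}| / |a_n| = (n+1)²/[(2n+1)·(2n+2)] · 3, which tends to 3/4 as n → ∞.
The series converges when 3/4 · |x + 6| < 1, giving R = 4/3.

R = 4/3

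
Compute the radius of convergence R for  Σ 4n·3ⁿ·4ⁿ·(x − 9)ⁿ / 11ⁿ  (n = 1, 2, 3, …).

The ratio of consecutive coefficients is [4(n+1)/4n] · 3·4/11 → 12/11.
The series converges when 12/11 · |x − 9| < 1, giving R = 11/12.

R = 11/12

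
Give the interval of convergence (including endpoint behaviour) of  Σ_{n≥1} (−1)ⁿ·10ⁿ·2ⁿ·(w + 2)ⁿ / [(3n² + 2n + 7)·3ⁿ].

The ratio of consecutive coefficients is [(3n² + 2n + 7)/(3(n+1)² + 2(n+1) + 7)] · 10·2/3 → 20/3.
Convergence for |w + 2| · 20/3 < 1, i.e. |w + 2| < 3/20. So R = 3/20.
Endpoint w = -37/20: the series is dominated by a constant times Σ 1/n², which converges (p = 2 > 1).
Check w = -43/20: absolute convergence follows by limit comparison with Σ 1/n².

[-43/20, -37/20]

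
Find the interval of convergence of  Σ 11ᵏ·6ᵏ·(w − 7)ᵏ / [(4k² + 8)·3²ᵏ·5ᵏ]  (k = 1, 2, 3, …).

[139/22, 169/22]

Ratio test: |a_{k+1}/a_k| = [(4k² + 8)/(4(k+1)² + 8)] · 11·6/(9·5) → 22/15 as k → ∞.
Thus R = 1/(22/15) = 15/22.
Check w = 169/22: the terms are on the order of 1/k², so the series converges absolutely by comparison with the p-series (p = 2 > 1).
At w = 139/22: the terms are on the order of 1/k², so the series converges absolutely by comparison with the p-series (p = 2 > 1).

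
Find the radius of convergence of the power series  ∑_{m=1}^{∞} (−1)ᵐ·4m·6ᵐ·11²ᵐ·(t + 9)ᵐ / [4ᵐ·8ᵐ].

Ratio test: |a_{m+1}/a_m| = [4(m+1)/4m] · 6·121/(4·8) → 363/16 as m → ∞.
The series converges when 363/16 · |t + 9| < 1, giving R = 16/363.

R = 16/363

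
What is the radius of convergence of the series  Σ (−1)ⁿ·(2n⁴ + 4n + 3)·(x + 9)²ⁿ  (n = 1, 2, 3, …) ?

R = 1

The ratio of consecutive coefficients is (2(n+1)⁴ + 4(n+1) + 3)/(2n⁴ + 4n + 3) → 1.
Successive powers of (x + 9) differ by 2, so the series converges when |x + 9|² · 1 < 1, i.e. |x + 9| < √(1) = 1. So R = 1.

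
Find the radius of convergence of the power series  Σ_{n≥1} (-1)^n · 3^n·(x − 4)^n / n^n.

Root test: |a_n|^(1/n) = 3/n → 0.
The limit is 0 for every x, so R = ∞.

R = ∞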